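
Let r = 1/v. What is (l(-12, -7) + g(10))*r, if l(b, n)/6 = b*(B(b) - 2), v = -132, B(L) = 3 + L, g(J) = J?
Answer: -401/66 ≈ -6.0758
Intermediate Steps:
l(b, n) = 6*b*(1 + b) (l(b, n) = 6*(b*((3 + b) - 2)) = 6*(b*(1 + b)) = 6*b*(1 + b))
r = -1/132 (r = 1/(-132) = -1/132 ≈ -0.0075758)
(l(-12, -7) + g(10))*r = (6*(-12)*(1 - 12) + 10)*(-1/132) = (6*(-12)*(-11) + 10)*(-1/132) = (792 + 10)*(-1/132) = 802*(-1/132) = -401/66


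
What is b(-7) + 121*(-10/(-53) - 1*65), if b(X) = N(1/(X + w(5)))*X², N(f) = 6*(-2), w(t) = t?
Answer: -446799/53 ≈ -8430.2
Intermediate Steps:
N(f) = -12
b(X) = -12*X²
b(-7) + 121*(-10/(-53) - 1*65) = -12*(-7)² + 121*(-10/(-53) - 1*65) = -12*49 + 121*(-10*(-1/53) - 65) = -588 + 121*(10/53 - 65) = -588 + 121*(-3435/53) = -588 - 415635/53 = -446799/53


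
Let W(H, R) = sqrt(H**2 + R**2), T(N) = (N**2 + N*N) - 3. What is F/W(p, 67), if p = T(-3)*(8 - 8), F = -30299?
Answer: -30299/67 ≈ -452.22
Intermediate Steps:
T(N) = -3 + 2*N**2 (T(N) = (N**2 + N**2) - 3 = 2*N**2 - 3 = -3 + 2*N**2)
p = 0 (p = (-3 + 2*(-3)**2)*(8 - 8) = (-3 + 2*9)*0 = (-3 + 18)*0 = 15*0 = 0)
F/W(p, 67) = -30299/sqrt(0**2 + 67**2) = -30299/sqrt(0 + 4489) = -30299/(sqrt(4489)) = -30299/67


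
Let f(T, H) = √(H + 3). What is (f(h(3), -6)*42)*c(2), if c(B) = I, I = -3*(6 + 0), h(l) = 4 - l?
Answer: -756*I*√3 ≈ -1309.4*I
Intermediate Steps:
I = -18 (I = -3*6 = -18)
f(T, H) = √(3 + H)
c(B) = -18
(f(h(3), -6)*42)*c(2) = (√(3 - 6)*42)*(-18) = (√(-3)*42)*(-18) = ((I*√3)*42)*(-18) = (42*I*√3)*(-18) = -756*I*√3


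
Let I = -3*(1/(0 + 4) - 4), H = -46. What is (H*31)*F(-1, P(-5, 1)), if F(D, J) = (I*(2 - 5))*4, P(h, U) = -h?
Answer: 192510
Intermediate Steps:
I = 45/4 (I = -3*(1/4 - 4) = -3*(¼ - 4) = -3*(-15/4) = 45/4 ≈ 11.250)
F(D, J) = -135 (F(D, J) = (45*(2 - 5)/4)*4 = ((45/4)*(-3))*4 = -135/4*4 = -135)
(H*31)*F(-1, P(-5, 1)) = -46*31*(-135) = -1426*(-135) = 192510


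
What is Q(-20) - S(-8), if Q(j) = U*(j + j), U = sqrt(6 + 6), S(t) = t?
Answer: 8 - 80*sqrt(3) ≈ -130.56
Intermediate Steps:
U = 2*sqrt(3) (U = sqrt(12) = 2*sqrt(3) ≈ 3.4641)
Q(j) = 4*j*sqrt(3) (Q(j) = (2*sqrt(3))*(j + j) = (2*sqrt(3))*(2*j) = 4*j*sqrt(3))
Q(-20) - S(-8) = 4*(-20)*sqrt(3) - 1*(-8) = -80*sqrt(3) + 8 = 8 - 80*sqrt(3)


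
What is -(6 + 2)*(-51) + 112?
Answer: 520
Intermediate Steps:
-(6 + 2)*(-51) + 112 = -1*8*(-51) + 112 = -8*(-51) + 112 = 408 + 112 = 520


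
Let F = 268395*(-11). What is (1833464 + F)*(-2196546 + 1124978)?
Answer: 1198957075408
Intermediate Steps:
F = -2952345
(1833464 + F)*(-2196546 + 1124978) = (1833464 - 2952345)*(-2196546 + 1124978) = -1118881*(-1071568) = 1198957075408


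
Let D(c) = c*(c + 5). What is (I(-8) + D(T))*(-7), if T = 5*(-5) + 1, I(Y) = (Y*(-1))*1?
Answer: -3248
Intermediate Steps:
I(Y) = -Y (I(Y) = -Y*1 = -Y)
T = -24 (T = -25 + 1 = -24)
D(c) = c*(5 + c)
(I(-8) + D(T))*(-7) = (-1*(-8) - 24*(5 - 24))*(-7) = (8 - 24*(-19))*(-7) = (8 + 456)*(-7) = 464*(-7) = -3248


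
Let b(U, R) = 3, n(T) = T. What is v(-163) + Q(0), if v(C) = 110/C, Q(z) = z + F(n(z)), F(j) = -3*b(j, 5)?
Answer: -1577/163 ≈ -9.6749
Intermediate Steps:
F(j) = -9 (F(j) = -3*3 = -9)
Q(z) = -9 + z (Q(z) = z - 9 = -9 + z)
v(-163) + Q(0) = 110/(-163) + (-9 + 0) = 110*(-1/163) - 9 = -110/163 - 9 = -1577/163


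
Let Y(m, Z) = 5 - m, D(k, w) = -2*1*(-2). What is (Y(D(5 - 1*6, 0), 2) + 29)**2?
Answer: 900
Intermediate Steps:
D(k, w) = 4 (D(k, w) = -2*(-2) = 4)
(Y(D(5 - 1*6, 0), 2) + 29)**2 = ((5 - 1*4) + 29)**2 = ((5 - 4) + 29)**2 = (1 + 29)**2 = 30**2 = 900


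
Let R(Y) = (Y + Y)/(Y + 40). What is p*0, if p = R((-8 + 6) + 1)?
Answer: 0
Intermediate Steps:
R(Y) = 2*Y/(40 + Y) (R(Y) = (2*Y)/(40 + Y) = 2*Y/(40 + Y))
p = -2/39 (p = 2*((-8 + 6) + 1)/(40 + ((-8 + 6) + 1)) = 2*(-2 + 1)/(40 + (-2 + 1)) = 2*(-1)/(40 - 1) = 2*(-1)/39 = 2*(-1)*(1/39) = -2/39 ≈ -0.051282)
p*0 = -2/39*0 = 0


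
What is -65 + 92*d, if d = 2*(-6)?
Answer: -1169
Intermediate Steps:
d = -12
-65 + 92*d = -65 + 92*(-12) = -65 - 1104 = -1169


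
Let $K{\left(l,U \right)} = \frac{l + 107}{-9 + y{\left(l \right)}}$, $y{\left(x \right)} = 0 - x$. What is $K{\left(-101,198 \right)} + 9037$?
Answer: $\frac{415705}{46} \approx 9037.1$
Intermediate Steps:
$y{\left(x \right)} = - x$
$K{\left(l,U \right)} = \frac{107 + l}{-9 - l}$ ($K{\left(l,U \right)} = \frac{l + 107}{-9 - l} = \frac{107 + l}{-9 - l}$)
$K{\left(-101,198 \right)} + 9037 = \frac{-107 - -101}{9 - 101} + 9037 = \frac{-107 + 101}{-92} + 9037 = \left(- \frac{1}{92}\right) \left(-6\right) + 9037 = \frac{3}{46} + 9037 = \frac{415705}{46}$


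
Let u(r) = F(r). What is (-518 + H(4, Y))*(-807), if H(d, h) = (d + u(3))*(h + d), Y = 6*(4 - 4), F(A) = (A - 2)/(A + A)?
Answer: 404576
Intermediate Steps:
F(A) = (-2 + A)/(2*A) (F(A) = (-2 + A)/((2*A)) = (-2 + A)*(1/(2*A)) = (-2 + A)/(2*A))
Y = 0 (Y = 6*0 = 0)
u(r) = (-2 + r)/(2*r)
H(d, h) = (⅙ + d)*(d + h) (H(d, h) = (d + (½)*(-2 + 3)/3)*(h + d) = (d + (½)*(⅓)*1)*(d + h) = (d + ⅙)*(d + h) = (⅙ + d)*(d + h))
(-518 + H(4, Y))*(-807) = (-518 + (4² + (⅙)*4 + (⅙)*0 + 4*0))*(-807) = (-518 + (16 + ⅔ + 0 + 0))*(-807) = (-518 + 50/3)*(-807) = -1504/3*(-807) = 404576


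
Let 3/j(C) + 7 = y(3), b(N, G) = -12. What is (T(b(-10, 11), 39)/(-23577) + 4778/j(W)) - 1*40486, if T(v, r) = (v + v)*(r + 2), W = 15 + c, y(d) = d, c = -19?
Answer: -1104738646/23577 ≈ -46857.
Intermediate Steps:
W = -4 (W = 15 - 19 = -4)
T(v, r) = 2*v*(2 + r) (T(v, r) = (2*v)*(2 + r) = 2*v*(2 + r))
j(C) = -¾ (j(C) = 3/(-7 + 3) = 3/(-4) = 3*(-¼) = -¾)
(T(b(-10, 11), 39)/(-23577) + 4778/j(W)) - 1*40486 = ((2*(-12)*(2 + 39))/(-23577) + 4778/(-¾)) - 1*40486 = ((2*(-12)*41)*(-1/23577) + 4778*(-4/3)) - 40486 = (-984*(-1/23577) - 19112/3) - 40486 = (328/7859 - 19112/3) - 40486 = -150200224/23577 - 40486 = -1104738646/23577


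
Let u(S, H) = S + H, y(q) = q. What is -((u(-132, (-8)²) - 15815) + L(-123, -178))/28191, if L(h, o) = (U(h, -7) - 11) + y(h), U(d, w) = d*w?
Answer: 5052/9397 ≈ 0.53762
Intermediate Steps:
L(h, o) = -11 - 6*h (L(h, o) = (h*(-7) - 11) + h = (-7*h - 11) + h = (-11 - 7*h) + h = -11 - 6*h)
u(S, H) = H + S
-((u(-132, (-8)²) - 15815) + L(-123, -178))/28191 = -((((-8)² - 132) - 15815) + (-11 - 6*(-123)))/28191 = -(((64 - 132) - 15815) + (-11 + 738))/28191 = -((-68 - 15815) + 727)/28191 = -(-15883 + 727)/28191 = -(-15156)/28191 = -1*(-5052/9397) = 5052/9397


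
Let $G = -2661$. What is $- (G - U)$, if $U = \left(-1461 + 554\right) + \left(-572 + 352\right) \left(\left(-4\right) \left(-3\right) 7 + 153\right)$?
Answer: $-50386$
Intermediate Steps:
$U = -53047$ ($U = -907 - 220 \left(12 \cdot 7 + 153\right) = -907 - 220 \left(84 + 153\right) = -907 - 52140 = -53047$)
$- (G - U) = - (-2661 - -53047) = - (-2661 + 53047) = \left(-1\right) 50386 = -50386$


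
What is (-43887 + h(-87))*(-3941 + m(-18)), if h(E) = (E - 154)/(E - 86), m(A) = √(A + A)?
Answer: 29920899610/173 - 45553260*I/173 ≈ 1.7295e+8 - 2.6331e+5*I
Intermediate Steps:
m(A) = √2*√A (m(A) = √(2*A) = √2*√A)
h(E) = (-154 + E)/(-86 + E)
(-43887 + h(-87))*(-3941 + m(-18)) = (-43887 + (-154 - 87)/(-86 - 87))*(-3941 + √2*√(-18)) = (-43887 - 241/(-173))*(-3941 + √2*(3*I*√2)) = (-43887 - 1/173*(-241))*(-3941 + 6*I) = (-43887 + 241/173)*(-3941 + 6*I) = -7592210*(-3941 + 6*I)/173 = 29920899610/173 - 45553260*I/173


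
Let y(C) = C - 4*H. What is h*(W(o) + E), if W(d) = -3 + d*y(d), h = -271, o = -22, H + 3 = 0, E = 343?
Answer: -151760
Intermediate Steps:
H = -3 (H = -3 + 0 = -3)
y(C) = 12 + C (y(C) = C - 4*(-3) = C + 12 = 12 + C)
W(d) = -3 + d*(12 + d)
h*(W(o) + E) = -271*((-3 - 22*(12 - 22)) + 343) = -271*((-3 - 22*(-10)) + 343) = -271*((-3 + 220) + 343) = -271*(217 + 343) = -271*560 = -151760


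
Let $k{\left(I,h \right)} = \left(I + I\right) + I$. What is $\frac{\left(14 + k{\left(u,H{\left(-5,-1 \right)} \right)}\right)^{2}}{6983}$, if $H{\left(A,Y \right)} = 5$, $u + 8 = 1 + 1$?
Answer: $\frac{16}{6983} \approx 0.0022913$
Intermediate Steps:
$u = -6$ ($u = -8 + \left(1 + 1\right) = -8 + 2 = -6$)
$k{\left(I,h \right)} = 3 I$ ($k{\left(I,h \right)} = 2 I + I = 3 I$)
$\frac{\left(14 + k{\left(u,H{\left(-5,-1 \right)} \right)}\right)^{2}}{6983} = \frac{\left(14 + 3 \left(-6\right)\right)^{2}}{6983} = \left(14 - 18\right)^{2} \cdot \frac{1}{6983} = \left(-4\right)^{2} \cdot \frac{1}{6983} = 16 \cdot \frac{1}{6983} = \frac{16}{6983}$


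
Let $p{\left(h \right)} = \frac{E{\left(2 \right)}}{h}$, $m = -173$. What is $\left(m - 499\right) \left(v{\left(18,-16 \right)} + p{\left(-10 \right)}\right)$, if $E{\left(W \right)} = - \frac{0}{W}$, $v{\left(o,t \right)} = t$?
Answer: $10752$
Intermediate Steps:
$E{\left(W \right)} = 0$ ($E{\left(W \right)} = \left(-1\right) 0 = 0$)
$p{\left(h \right)} = 0$ ($p{\left(h \right)} = \frac{0}{h} = 0$)
$\left(m - 499\right) \left(v{\left(18,-16 \right)} + p{\left(-10 \right)}\right) = \left(-173 - 499\right) \left(-16 + 0\right) = \left(-672\right) \left(-16\right) = 10752$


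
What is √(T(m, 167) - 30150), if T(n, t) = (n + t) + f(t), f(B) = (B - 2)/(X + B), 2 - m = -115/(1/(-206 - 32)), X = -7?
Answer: 3*I*√407822/8 ≈ 239.48*I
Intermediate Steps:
m = -27368 (m = 2 - (-115)/(1/(-206 - 32)) = 2 - (-115)/(1/(-238)) = 2 - (-115)/(-1/238) = 2 - (-115)*(-238) = 2 - 1*27370 = 2 - 27370 = -27368)
f(B) = (-2 + B)/(-7 + B) (f(B) = (B - 2)/(-7 + B) = (-2 + B)/(-7 + B))
T(n, t) = n + t + (-2 + t)/(-7 + t) (T(n, t) = (n + t) + (-2 + t)/(-7 + t) = n + t + (-2 + t)/(-7 + t))
√(T(m, 167) - 30150) = √((-2 + 167 + (-7 + 167)*(-27368 + 167))/(-7 + 167) - 30150) = √((-2 + 167 + 160*(-27201))/160 - 30150) = √((-2 + 167 - 4352160)/160 - 30150) = √((1/160)*(-4351995) - 30150) = √(-870399/32 - 30150) = √(-1835199/32) = 3*I*√407822/8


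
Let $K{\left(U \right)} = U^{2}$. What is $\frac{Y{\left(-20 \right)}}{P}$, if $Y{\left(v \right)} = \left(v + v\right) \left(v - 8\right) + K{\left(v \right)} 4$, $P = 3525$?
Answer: $\frac{544}{705} \approx 0.77163$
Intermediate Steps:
$Y{\left(v \right)} = 4 v^{2} + 2 v \left(-8 + v\right)$ ($Y{\left(v \right)} = \left(v + v\right) \left(v - 8\right) + v^{2} \cdot 4 = 2 v \left(-8 + v\right) + 4 v^{2} = 4 v^{2} + 2 v \left(-8 + v\right)$)
$\frac{Y{\left(-20 \right)}}{P} = \frac{2 \left(-20\right) \left(-8 + 3 \left(-20\right)\right)}{3525} = 2 \left(-20\right) \left(-8 - 60\right) \frac{1}{3525} = 2 \left(-20\right) \left(-68\right) \frac{1}{3525} = 2720 \cdot \frac{1}{3525} = \frac{544}{705}$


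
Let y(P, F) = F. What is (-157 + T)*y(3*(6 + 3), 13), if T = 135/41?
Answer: -81926/41 ≈ -1998.2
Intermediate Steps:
T = 135/41 (T = 135*(1/41) = 135/41 ≈ 3.2927)
(-157 + T)*y(3*(6 + 3), 13) = (-157 + 135/41)*13 = -6302/41*13 = -81926/41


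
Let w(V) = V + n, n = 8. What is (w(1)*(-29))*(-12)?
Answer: 3132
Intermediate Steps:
w(V) = 8 + V (w(V) = V + 8 = 8 + V)
(w(1)*(-29))*(-12) = ((8 + 1)*(-29))*(-12) = (9*(-29))*(-12) = -261*(-12) = 3132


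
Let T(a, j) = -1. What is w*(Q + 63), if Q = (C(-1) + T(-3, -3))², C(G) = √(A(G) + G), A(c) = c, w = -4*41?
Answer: -10168 + 328*I*√2 ≈ -10168.0 + 463.86*I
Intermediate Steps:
w = -164
C(G) = √2*√G (C(G) = √(G + G) = √(2*G) = √2*√G)
Q = (-1 + I*√2)² (Q = (√2*√(-1) - 1)² = (√2*I - 1)² = (I*√2 - 1)² = (-1 + I*√2)² ≈ -1.0 - 2.8284*I)
w*(Q + 63) = -164*((1 - I*√2)² + 63) = -164*(63 + (1 - I*√2)²) = -10332 - 164*(1 - I*√2)²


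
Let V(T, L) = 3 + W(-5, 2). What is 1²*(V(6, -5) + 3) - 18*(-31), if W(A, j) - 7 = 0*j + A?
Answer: 566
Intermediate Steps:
W(A, j) = 7 + A (W(A, j) = 7 + (0*j + A) = 7 + (0 + A) = 7 + A)
V(T, L) = 5 (V(T, L) = 3 + (7 - 5) = 3 + 2 = 5)
1²*(V(6, -5) + 3) - 18*(-31) = 1²*(5 + 3) - 18*(-31) = 1*8 + 558 = 8 + 558 = 566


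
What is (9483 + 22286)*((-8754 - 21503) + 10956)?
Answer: -613173469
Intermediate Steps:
(9483 + 22286)*((-8754 - 21503) + 10956) = 31769*(-30257 + 10956) = 31769*(-19301) = -613173469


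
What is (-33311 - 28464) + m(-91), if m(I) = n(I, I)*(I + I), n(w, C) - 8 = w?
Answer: -46669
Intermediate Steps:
n(w, C) = 8 + w
m(I) = 2*I*(8 + I) (m(I) = (8 + I)*(I + I) = (8 + I)*(2*I) = 2*I*(8 + I))
(-33311 - 28464) + m(-91) = (-33311 - 28464) + 2*(-91)*(8 - 91) = -61775 + 2*(-91)*(-83) = -61775 + 15106 = -46669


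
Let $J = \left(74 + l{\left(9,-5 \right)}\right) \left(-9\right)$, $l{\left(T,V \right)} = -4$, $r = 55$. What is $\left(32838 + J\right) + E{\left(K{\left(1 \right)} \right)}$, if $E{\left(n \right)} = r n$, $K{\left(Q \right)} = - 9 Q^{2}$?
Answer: $31713$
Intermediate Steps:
$J = -630$ ($J = \left(74 - 4\right) \left(-9\right) = 70 \left(-9\right) = -630$)
$E{\left(n \right)} = 55 n$
$\left(32838 + J\right) + E{\left(K{\left(1 \right)} \right)} = \left(32838 - 630\right) + 55 \left(- 9 \cdot 1^{2}\right) = 32208 + 55 \left(\left(-9\right) 1\right) = 32208 + 55 \left(-9\right) = 32208 - 495 = 31713$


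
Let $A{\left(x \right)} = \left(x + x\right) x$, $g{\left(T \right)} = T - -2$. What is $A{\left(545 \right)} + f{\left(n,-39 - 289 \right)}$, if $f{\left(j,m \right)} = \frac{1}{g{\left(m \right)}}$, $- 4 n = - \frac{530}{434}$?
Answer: $\frac{193660299}{326} \approx 5.9405 \cdot 10^{5}$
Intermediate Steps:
$g{\left(T \right)} = 2 + T$ ($g{\left(T \right)} = T + 2 = 2 + T$)
$A{\left(x \right)} = 2 x^{2}$ ($A{\left(x \right)} = 2 x x = 2 x^{2}$)
$n = \frac{265}{868}$ ($n = - \frac{\left(-530\right) \frac{1}{434}}{4} = \left(- \frac{1}{4}\right) \left(- \frac{265}{217}\right) = \frac{265}{868} \approx 0.3053$)
$f{\left(j,m \right)} = \frac{1}{2 + m}$
$A{\left(545 \right)} + f{\left(n,-39 - 289 \right)} = 2 \cdot 545^{2} + \frac{1}{2 - 328} = 2 \cdot 297025 + \frac{1}{2 - 328} = 594050 + \frac{1}{-326} = 594050 - \frac{1}{326} = \frac{193660299}{326}$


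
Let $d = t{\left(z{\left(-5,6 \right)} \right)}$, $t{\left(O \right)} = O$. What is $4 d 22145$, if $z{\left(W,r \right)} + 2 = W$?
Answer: $-620060$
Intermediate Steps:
$z{\left(W,r \right)} = -2 + W$
$d = -7$ ($d = -2 - 5 = -7$)
$4 d 22145 = 4 \left(-7\right) 22145 = \left(-28\right) 22145 = -620060$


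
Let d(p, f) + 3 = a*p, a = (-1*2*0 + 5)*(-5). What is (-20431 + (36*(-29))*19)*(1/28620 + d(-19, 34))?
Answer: -543952447147/28620 ≈ -1.9006e+7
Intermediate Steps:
a = -25 (a = (-2*0 + 5)*(-5) = (0 + 5)*(-5) = 5*(-5) = -25)
d(p, f) = -3 - 25*p
(-20431 + (36*(-29))*19)*(1/28620 + d(-19, 34)) = (-20431 + (36*(-29))*19)*(1/28620 + (-3 - 25*(-19))) = (-20431 - 1044*19)*(1/28620 + (-3 + 475)) = (-20431 - 19836)*(1/28620 + 472) = -40267*13508641/28620 = -543952447147/28620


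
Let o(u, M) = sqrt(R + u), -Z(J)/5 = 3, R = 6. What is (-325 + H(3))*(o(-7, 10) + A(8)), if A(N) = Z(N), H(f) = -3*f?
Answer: 5010 - 334*I ≈ 5010.0 - 334.0*I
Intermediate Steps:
Z(J) = -15 (Z(J) = -5*3 = -15)
o(u, M) = sqrt(6 + u)
A(N) = -15
(-325 + H(3))*(o(-7, 10) + A(8)) = (-325 - 3*3)*(sqrt(6 - 7) - 15) = (-325 - 9)*(sqrt(-1) - 15) = -334*(I - 15) = -334*(-15 + I) = 5010 - 334*I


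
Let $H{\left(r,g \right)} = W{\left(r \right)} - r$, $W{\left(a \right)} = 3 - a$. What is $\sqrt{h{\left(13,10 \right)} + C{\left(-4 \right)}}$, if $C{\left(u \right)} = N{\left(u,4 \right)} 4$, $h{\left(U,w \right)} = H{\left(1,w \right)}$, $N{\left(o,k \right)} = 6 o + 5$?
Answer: $5 i \sqrt{3} \approx 8.6602 i$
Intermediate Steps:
$N{\left(o,k \right)} = 5 + 6 o$
$H{\left(r,g \right)} = 3 - 2 r$ ($H{\left(r,g \right)} = \left(3 - r\right) - r = 3 - 2 r$)
$h{\left(U,w \right)} = 1$ ($h{\left(U,w \right)} = 3 - 2 = 1$)
$C{\left(u \right)} = 20 + 24 u$ ($C{\left(u \right)} = \left(5 + 6 u\right) 4 = 20 + 24 u$)
$\sqrt{h{\left(13,10 \right)} + C{\left(-4 \right)}} = \sqrt{1 + \left(20 + 24 \left(-4\right)\right)} = \sqrt{1 + \left(20 - 96\right)} = \sqrt{1 - 76} = \sqrt{-75} = 5 i \sqrt{3}$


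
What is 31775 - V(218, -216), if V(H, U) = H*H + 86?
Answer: -15835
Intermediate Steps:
V(H, U) = 86 + H² (V(H, U) = H² + 86 = 86 + H²)
31775 - V(218, -216) = 31775 - (86 + 218²) = 31775 - (86 + 47524) = 31775 - 1*47610 = 31775 - 47610 = -15835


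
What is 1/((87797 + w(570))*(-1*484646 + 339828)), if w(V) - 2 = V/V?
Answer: -1/12715020400 ≈ -7.8647e-11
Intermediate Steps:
w(V) = 3 (w(V) = 2 + V/V = 2 + 1 = 3)
1/((87797 + w(570))*(-1*484646 + 339828)) = 1/((87797 + 3)*(-1*484646 + 339828)) = 1/(87800*(-484646 + 339828)) = 1/(87800*(-144818)) = 1/(-12715020400) = -1/12715020400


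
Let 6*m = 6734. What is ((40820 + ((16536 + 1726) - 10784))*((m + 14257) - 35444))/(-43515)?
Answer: 2907249812/130545 ≈ 22270.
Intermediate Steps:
m = 3367/3 (m = (⅙)*6734 = 3367/3 ≈ 1122.3)
((40820 + ((16536 + 1726) - 10784))*((m + 14257) - 35444))/(-43515) = ((40820 + ((16536 + 1726) - 10784))*((3367/3 + 14257) - 35444))/(-43515) = ((40820 + (18262 - 10784))*(46138/3 - 35444))*(-1/43515) = ((40820 + 7478)*(-60194/3))*(-1/43515) = (48298*(-60194/3))*(-1/43515) = -2907249812/3*(-1/43515) = 2907249812/130545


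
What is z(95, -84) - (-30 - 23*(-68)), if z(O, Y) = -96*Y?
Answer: 6530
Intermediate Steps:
z(95, -84) - (-30 - 23*(-68)) = -96*(-84) - (-30 - 23*(-68)) = 8064 - (-30 + 1564) = 8064 - 1*1534 = 8064 - 1534 = 6530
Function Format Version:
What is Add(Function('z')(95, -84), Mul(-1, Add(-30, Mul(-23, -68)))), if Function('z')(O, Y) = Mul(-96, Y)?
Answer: 6530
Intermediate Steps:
Add(Function('z')(95, -84), Mul(-1, Add(-30, Mul(-23, -68)))) = Add(Mul(-96, -84), Mul(-1, Add(-30, Mul(-23, -68)))) = Add(8064, Mul(-1, Add(-30, 1564))) = Add(8064, Mul(-1, 1534)) = Add(8064, -1534) = 6530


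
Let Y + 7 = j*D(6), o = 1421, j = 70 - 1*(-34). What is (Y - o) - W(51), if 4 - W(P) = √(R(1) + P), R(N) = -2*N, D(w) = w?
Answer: -801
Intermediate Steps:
j = 104 (j = 70 + 34 = 104)
W(P) = 4 - √(-2 + P) (W(P) = 4 - √(-2*1 + P) = 4 - √(-2 + P))
Y = 617 (Y = -7 + 104*6 = -7 + 624 = 617)
(Y - o) - W(51) = (617 - 1*1421) - (4 - √(-2 + 51)) = (617 - 1421) - (4 - √49) = -804 - (4 - 1*7) = -804 - (4 - 7) = -804 - 1*(-3) = -804 + 3 = -801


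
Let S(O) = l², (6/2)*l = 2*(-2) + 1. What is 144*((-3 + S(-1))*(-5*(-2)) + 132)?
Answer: 16128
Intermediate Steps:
l = -1 (l = (2*(-2) + 1)/3 = (-4 + 1)/3 = (⅓)*(-3) = -1)
S(O) = 1 (S(O) = (-1)² = 1)
144*((-3 + S(-1))*(-5*(-2)) + 132) = 144*((-3 + 1)*(-5*(-2)) + 132) = 144*(-2*10 + 132) = 144*(-20 + 132) = 144*112 = 16128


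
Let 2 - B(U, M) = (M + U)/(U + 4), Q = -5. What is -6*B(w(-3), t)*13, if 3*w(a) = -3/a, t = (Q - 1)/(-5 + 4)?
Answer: -42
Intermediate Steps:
t = 6 (t = (-5 - 1)/(-5 + 4) = -6/(-1) = -6*(-1) = 6)
w(a) = -1/a (w(a) = (-3/a)/3 = -1/a)
B(U, M) = 2 - (M + U)/(4 + U) (B(U, M) = 2 - (M + U)/(U + 4) = 2 - (M + U)/(4 + U))
-6*B(w(-3), t)*13 = -6*(8 - 1/(-3) - 1*6)/(4 - 1/(-3))*13 = -6*(8 - 1*(-⅓) - 6)/(4 - 1*(-⅓))*13 = -6*(8 + ⅓ - 6)/(4 + ⅓)*13 = -6*7/(13/3*3)*13 = -18*7/(13*3)*13 = -6*7/13*13 = -42/13*13 = -42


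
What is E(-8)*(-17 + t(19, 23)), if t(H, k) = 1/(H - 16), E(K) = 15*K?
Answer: 2000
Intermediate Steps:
t(H, k) = 1/(-16 + H)
E(-8)*(-17 + t(19, 23)) = (15*(-8))*(-17 + 1/(-16 + 19)) = -120*(-17 + 1/3) = -120*(-17 + ⅓) = -120*(-50/3) = 2000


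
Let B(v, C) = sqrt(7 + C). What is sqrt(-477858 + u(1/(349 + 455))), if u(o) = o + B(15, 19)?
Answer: sqrt(-77223764031 + 161604*sqrt(26))/402 ≈ 691.27*I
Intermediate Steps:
u(o) = o + sqrt(26) (u(o) = o + sqrt(7 + 19) = o + sqrt(26))
sqrt(-477858 + u(1/(349 + 455))) = sqrt(-477858 + (1/(349 + 455) + sqrt(26))) = sqrt(-477858 + (1/804 + sqrt(26))) = sqrt(-384197831/804 + sqrt(26))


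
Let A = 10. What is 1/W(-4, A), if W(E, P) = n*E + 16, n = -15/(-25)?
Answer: 5/68 ≈ 0.073529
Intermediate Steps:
n = ⅗ (n = -15*(-1/25) = ⅗ ≈ 0.60000)
W(E, P) = 16 + 3*E/5 (W(E, P) = 3*E/5 + 16 = 16 + 3*E/5)
1/W(-4, A) = 1/(16 + (⅗)*(-4)) = 1/(16 - 12/5) = 1/(68/5) = 5/68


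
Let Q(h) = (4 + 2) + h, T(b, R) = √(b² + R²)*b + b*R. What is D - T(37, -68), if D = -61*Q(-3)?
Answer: 2333 - 37*√5993 ≈ -531.33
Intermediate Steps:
T(b, R) = R*b + b*√(R² + b²) (T(b, R) = √(R² + b²)*b + R*b = b*√(R² + b²) + R*b = R*b + b*√(R² + b²))
Q(h) = 6 + h
D = -183 (D = -61*(6 - 3) = -61*3 = -183)
D - T(37, -68) = -183 - 37*(-68 + √((-68)² + 37²)) = -183 - 37*(-68 + √(4624 + 1369)) = -183 - 37*(-68 + √5993) = -183 - (-2516 + 37*√5993) = -183 + (2516 - 37*√5993) = 2333 - 37*√5993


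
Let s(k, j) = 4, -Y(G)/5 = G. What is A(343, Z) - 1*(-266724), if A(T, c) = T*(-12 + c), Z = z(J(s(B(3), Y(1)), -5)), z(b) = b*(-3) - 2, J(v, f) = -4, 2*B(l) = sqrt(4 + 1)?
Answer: 266038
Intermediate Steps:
Y(G) = -5*G
B(l) = sqrt(5)/2 (B(l) = sqrt(4 + 1)/2 = sqrt(5)/2)
z(b) = -2 - 3*b (z(b) = -3*b - 2 = -2 - 3*b)
Z = 10 (Z = -2 - 3*(-4) = -2 + 12 = 10)
A(343, Z) - 1*(-266724) = 343*(-12 + 10) - 1*(-266724) = 343*(-2) + 266724 = -686 + 266724 = 266038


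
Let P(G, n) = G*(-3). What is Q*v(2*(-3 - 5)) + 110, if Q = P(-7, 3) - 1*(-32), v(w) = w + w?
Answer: -1586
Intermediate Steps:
v(w) = 2*w
P(G, n) = -3*G
Q = 53 (Q = -3*(-7) - 1*(-32) = 21 + 32 = 53)
Q*v(2*(-3 - 5)) + 110 = 53*(2*(2*(-3 - 5))) + 110 = 53*(2*(2*(-8))) + 110 = 53*(2*(-16)) + 110 = 53*(-32) + 110 = -1696 + 110 = -1586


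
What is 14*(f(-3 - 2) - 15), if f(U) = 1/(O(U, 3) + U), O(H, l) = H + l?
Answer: -212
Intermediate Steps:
f(U) = 1/(3 + 2*U) (f(U) = 1/((U + 3) + U) = 1/((3 + U) + U) = 1/(3 + 2*U))
14*(f(-3 - 2) - 15) = 14*(1/(3 + 2*(-3 - 2)) - 15) = 14*(1/(3 + 2*(-5)) - 15) = 14*(1/(3 - 10) - 15) = 14*(1/(-7) - 15) = 14*(-⅐ - 15) = 14*(-106/7) = -212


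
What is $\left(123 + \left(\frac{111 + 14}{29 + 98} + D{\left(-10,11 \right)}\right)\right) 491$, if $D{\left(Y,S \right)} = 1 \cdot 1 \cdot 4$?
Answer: $\frac{7980714}{127} \approx 62840.0$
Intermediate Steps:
$D{\left(Y,S \right)} = 4$ ($D{\left(Y,S \right)} = 1 \cdot 4 = 4$)
$\left(123 + \left(\frac{111 + 14}{29 + 98} + D{\left(-10,11 \right)}\right)\right) 491 = \left(123 + \left(\frac{111 + 14}{29 + 98} + 4\right)\right) 491 = \left(123 + \left(\frac{125}{127} + 4\right)\right) 491 = \left(123 + \frac{633}{127}\right) 491 = \frac{16254}{127} \cdot 491 = \frac{7980714}{127}$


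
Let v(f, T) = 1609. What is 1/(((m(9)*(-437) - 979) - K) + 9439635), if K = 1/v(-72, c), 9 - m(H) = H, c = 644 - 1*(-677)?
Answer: 1609/15186797503 ≈ 1.0595e-7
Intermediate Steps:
c = 1321 (c = 644 + 677 = 1321)
m(H) = 9 - H
K = 1/1609 ≈ 0.00062150
1/(((m(9)*(-437) - 979) - K) + 9439635) = 1/((((9 - 1*9)*(-437) - 979) - 1*1/1609) + 9439635) = 1/((((9 - 9)*(-437) - 979) - 1/1609) + 9439635) = 1/(((0*(-437) - 979) - 1/1609) + 9439635) = 1/(((0 - 979) - 1/1609) + 9439635) = 1/((-979 - 1/1609) + 9439635) = 1/(-1575212/1609 + 9439635) = 1/(15186797503/1609) = 1609/15186797503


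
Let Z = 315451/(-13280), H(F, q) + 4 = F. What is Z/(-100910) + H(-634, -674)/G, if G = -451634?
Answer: 498721249667/302613929281600 ≈ 0.0016480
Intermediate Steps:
H(F, q) = -4 + F
Z = -315451/13280 (Z = 315451*(-1/13280) = -315451/13280 ≈ -23.754)
Z/(-100910) + H(-634, -674)/G = -315451/13280/(-100910) + (-4 - 634)/(-451634) = -315451/13280*(-1/100910) - 638*(-1/451634) = 315451/1340084800 + 319/225817 = 498721249667/302613929281600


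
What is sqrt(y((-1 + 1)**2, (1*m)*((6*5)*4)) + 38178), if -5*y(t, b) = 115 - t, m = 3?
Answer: sqrt(38155) ≈ 195.33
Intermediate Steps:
y(t, b) = -23 + t/5 (y(t, b) = -(115 - t)/5 = -23 + t/5)
sqrt(y((-1 + 1)**2, (1*m)*((6*5)*4)) + 38178) = sqrt((-23 + (-1 + 1)**2/5) + 38178) = sqrt((-23 + (1/5)*0**2) + 38178) = sqrt((-23 + (1/5)*0) + 38178) = sqrt((-23 + 0) + 38178) = sqrt(-23 + 38178) = sqrt(38155)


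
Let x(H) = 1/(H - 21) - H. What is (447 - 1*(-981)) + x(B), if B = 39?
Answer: 25003/18 ≈ 1389.1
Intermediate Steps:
x(H) = 1/(-21 + H) - H
(447 - 1*(-981)) + x(B) = (447 - 1*(-981)) + (1 - 1*39**2 + 21*39)/(-21 + 39) = (447 + 981) + (1 - 1*1521 + 819)/18 = 1428 + (1 - 1521 + 819)/18 = 1428 + (1/18)*(-701) = 1428 - 701/18 = 25003/18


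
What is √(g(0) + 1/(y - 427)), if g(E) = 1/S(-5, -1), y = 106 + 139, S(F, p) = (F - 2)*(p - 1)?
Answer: √546/91 ≈ 0.25678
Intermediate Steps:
S(F, p) = (-1 + p)*(-2 + F) (S(F, p) = (-2 + F)*(-1 + p) = (-1 + p)*(-2 + F))
y = 245
g(E) = 1/14 (g(E) = 1/(2 - 1*(-5) - 2*(-1) - 5*(-1)) = 1/(2 + 5 + 2 + 5) = 1/14)
√(g(0) + 1/(y - 427)) = √(1/14 + 1/(245 - 427)) = √(1/14 + 1/(-182)) = √(1/14 - 1/182) = √(6/91) = √546/91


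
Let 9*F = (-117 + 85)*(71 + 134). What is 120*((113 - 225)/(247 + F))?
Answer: 120960/4337 ≈ 27.890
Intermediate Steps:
F = -6560/9 (F = ((-117 + 85)*(71 + 134))/9 = (-32*205)/9 = (⅑)*(-6560) = -6560/9 ≈ -728.89)
120*((113 - 225)/(247 + F)) = 120*((113 - 225)/(247 - 6560/9)) = 120*(-112/(-4337/9)) = 120*(-112*(-9/4337)) = 120*(1008/4337) = 120960/4337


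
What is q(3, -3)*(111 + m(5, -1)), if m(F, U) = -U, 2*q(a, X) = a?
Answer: 168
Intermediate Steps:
q(a, X) = a/2
q(3, -3)*(111 + m(5, -1)) = ((½)*3)*(111 - 1*(-1)) = 3*(111 + 1)/2 = (3/2)*112 = 168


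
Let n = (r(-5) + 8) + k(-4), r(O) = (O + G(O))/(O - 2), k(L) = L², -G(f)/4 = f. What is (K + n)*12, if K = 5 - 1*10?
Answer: 1416/7 ≈ 202.29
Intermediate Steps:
G(f) = -4*f
K = -5 (K = 5 - 10 = -5)
r(O) = -3*O/(-2 + O) (r(O) = (O - 4*O)/(O - 2) = (-3*O)/(-2 + O) = -3*O/(-2 + O))
n = 153/7 (n = (-3*(-5)/(-2 - 5) + 8) + (-4)² = (-3*(-5)/(-7) + 8) + 16 = (-3*(-5)*(-⅐) + 8) + 16 = (-15/7 + 8) + 16 = 41/7 + 16 = 153/7 ≈ 21.857)
(K + n)*12 = (-5 + 153/7)*12 = (118/7)*12 = 1416/7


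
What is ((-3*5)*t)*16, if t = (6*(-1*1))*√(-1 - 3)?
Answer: 2880*I ≈ 2880.0*I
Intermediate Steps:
t = -12*I (t = (6*(-1))*√(-4) = -12*I ≈ -12.0*I)
((-3*5)*t)*16 = ((-3*5)*(-12*I))*16 = -(-180)*I*16 = (180*I)*16 = 2880*I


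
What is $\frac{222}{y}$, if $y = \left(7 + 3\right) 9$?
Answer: $\frac{37}{15} \approx 2.4667$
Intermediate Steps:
$y = 90$ ($y = 10 \cdot 9 = 90$)
$\frac{222}{y} = \frac{222}{90} = 222 \cdot \frac{1}{90} = \frac{37}{15}$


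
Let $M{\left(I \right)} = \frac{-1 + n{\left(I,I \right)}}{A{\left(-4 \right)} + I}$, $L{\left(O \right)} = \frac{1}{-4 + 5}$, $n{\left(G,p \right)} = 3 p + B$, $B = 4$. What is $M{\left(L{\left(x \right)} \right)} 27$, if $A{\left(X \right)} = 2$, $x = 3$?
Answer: $54$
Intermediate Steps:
$n{\left(G,p \right)} = 4 + 3 p$ ($n{\left(G,p \right)} = 3 p + 4 = 4 + 3 p$)
$L{\left(O \right)} = 1$ ($L{\left(O \right)} = 1^{-1} = 1$)
$M{\left(I \right)} = \frac{3 + 3 I}{2 + I}$ ($M{\left(I \right)} = \frac{-1 + \left(4 + 3 I\right)}{2 + I} = \frac{3 + 3 I}{2 + I}$)
$M{\left(L{\left(x \right)} \right)} 27 = \frac{3 \left(1 + 1\right)}{2 + 1} \cdot 27 = 3 \cdot \frac{1}{3} \cdot 2 \cdot 27 = 2 \cdot 27 = 54$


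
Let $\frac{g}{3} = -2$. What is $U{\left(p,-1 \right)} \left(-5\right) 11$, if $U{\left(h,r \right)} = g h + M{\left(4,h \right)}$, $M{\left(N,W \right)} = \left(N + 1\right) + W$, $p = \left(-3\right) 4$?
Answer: $-3575$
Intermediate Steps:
$g = -6$ ($g = 3 \left(-2\right) = -6$)
$p = -12$
$M{\left(N,W \right)} = 1 + N + W$ ($M{\left(N,W \right)} = \left(1 + N\right) + W = 1 + N + W$)
$U{\left(h,r \right)} = 5 - 5 h$ ($U{\left(h,r \right)} = - 6 h + \left(1 + 4 + h\right) = - 6 h + \left(5 + h\right) = 5 - 5 h$)
$U{\left(p,-1 \right)} \left(-5\right) 11 = \left(5 - -60\right) \left(-5\right) 11 = \left(5 + 60\right) \left(-5\right) 11 = 65 \left(-5\right) 11 = \left(-325\right) 11 = -3575$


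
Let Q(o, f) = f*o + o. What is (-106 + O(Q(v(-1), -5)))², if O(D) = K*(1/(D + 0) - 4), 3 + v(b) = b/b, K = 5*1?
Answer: 1006009/64 ≈ 15719.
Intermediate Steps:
K = 5
v(b) = -2 (v(b) = -3 + b/b = -3 + 1 = -2)
Q(o, f) = o + f*o
O(D) = -20 + 5/D (O(D) = 5*(1/(D + 0) - 4) = 5*(1/D - 4) = 5*(-4 + 1/D) = -20 + 5/D)
(-106 + O(Q(v(-1), -5)))² = (-106 + (-20 + 5/((-2*(1 - 5)))))² = (-106 + (-20 + 5/((-2*(-4)))))² = (-106 + (-20 + 5/8))² = (-106 - 155/8)² = (-1003/8)² = 1006009/64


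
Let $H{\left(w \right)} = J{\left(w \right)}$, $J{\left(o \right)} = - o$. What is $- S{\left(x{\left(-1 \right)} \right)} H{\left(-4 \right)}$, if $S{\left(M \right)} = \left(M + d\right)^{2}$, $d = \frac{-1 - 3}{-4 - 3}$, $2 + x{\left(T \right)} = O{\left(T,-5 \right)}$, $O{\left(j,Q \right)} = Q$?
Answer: $- \frac{8100}{49} \approx -165.31$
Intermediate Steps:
$H{\left(w \right)} = - w$
$x{\left(T \right)} = -7$ ($x{\left(T \right)} = -2 - 5 = -7$)
$d = \frac{4}{7}$ ($d = - \frac{4}{-7} = \left(-4\right) \left(- \frac{1}{7}\right) = \frac{4}{7} \approx 0.57143$)
$S{\left(M \right)} = \left(\frac{4}{7} + M\right)^{2}$ ($S{\left(M \right)} = \left(M + \frac{4}{7}\right)^{2} = \left(\frac{4}{7} + M\right)^{2}$)
$- S{\left(x{\left(-1 \right)} \right)} H{\left(-4 \right)} = - \frac{\left(4 + 7 \left(-7\right)\right)^{2}}{49} \left(\left(-1\right) \left(-4\right)\right) = - \frac{\left(4 - 49\right)^{2}}{49} \cdot 4 = - \frac{\left(-45\right)^{2}}{49} \cdot 4 = - \frac{2025}{49} \cdot 4 = \left(-1\right) \frac{2025}{49} \cdot 4 = \left(- \frac{2025}{49}\right) 4 = - \frac{8100}{49}$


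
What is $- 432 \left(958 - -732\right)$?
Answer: $-730080$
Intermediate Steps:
$- 432 \left(958 - -732\right) = - 432 \left(958 + 732\right) = \left(-432\right) 1690 = -730080$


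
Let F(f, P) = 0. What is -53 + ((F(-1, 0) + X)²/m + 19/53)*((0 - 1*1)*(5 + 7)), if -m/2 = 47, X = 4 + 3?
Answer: -127157/2491 ≈ -51.047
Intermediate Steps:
X = 7
m = -94 (m = -2*47 = -94)
-53 + ((F(-1, 0) + X)²/m + 19/53)*((0 - 1*1)*(5 + 7)) = -53 + ((0 + 7)²/(-94) + 19/53)*((0 - 1*1)*(5 + 7)) = -53 + (7²*(-1/94) + 19*(1/53))*((0 - 1)*12) = -53 + (49*(-1/94) + 19/53)*(-1*12) = -53 + (-49/94 + 19/53)*(-12) = -53 - 811/4982*(-12) = -53 + 4866/2491 = -127157/2491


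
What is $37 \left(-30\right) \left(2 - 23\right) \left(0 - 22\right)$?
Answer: $-512820$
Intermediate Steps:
$37 \left(-30\right) \left(2 - 23\right) \left(0 - 22\right) = - 1110 \left(\left(-21\right) \left(-22\right)\right) = \left(-1110\right) 462 = -512820$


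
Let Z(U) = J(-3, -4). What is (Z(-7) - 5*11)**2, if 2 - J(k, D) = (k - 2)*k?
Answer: 4624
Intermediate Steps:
J(k, D) = 2 - k*(-2 + k) (J(k, D) = 2 - (k - 2)*k = 2 - (-2 + k)*k = 2 - k*(-2 + k))
Z(U) = -13 (Z(U) = 2 - 1*(-3)**2 + 2*(-3) = 2 - 1*9 - 6 = 2 - 9 - 6 = -13)
(Z(-7) - 5*11)**2 = (-13 - 5*11)**2 = (-13 - 55)**2 = (-68)**2 = 4624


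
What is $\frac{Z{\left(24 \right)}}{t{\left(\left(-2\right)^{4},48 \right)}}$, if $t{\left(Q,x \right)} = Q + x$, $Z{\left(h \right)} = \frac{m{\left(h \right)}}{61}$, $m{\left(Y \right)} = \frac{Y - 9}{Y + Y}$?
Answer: $\frac{5}{62464} \approx 8.0046 \cdot 10^{-5}$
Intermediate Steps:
$m{\left(Y \right)} = \frac{-9 + Y}{2 Y}$
$Z{\left(h \right)} = \frac{-9 + h}{122 h}$ ($Z{\left(h \right)} = \frac{\frac{1}{2} \frac{1}{h} \left(-9 + h\right)}{61} = \frac{-9 + h}{2 h} \frac{1}{61} = \frac{-9 + h}{122 h}$)
$\frac{Z{\left(24 \right)}}{t{\left(\left(-2\right)^{4},48 \right)}} = \frac{\frac{1}{122} \cdot \frac{1}{24} \left(-9 + 24\right)}{\left(-2\right)^{4} + 48} = \frac{\frac{1}{122} \cdot \frac{1}{24} \cdot 15}{16 + 48} = \frac{5}{976 \cdot 64} = \frac{5}{976} \cdot \frac{1}{64} = \frac{5}{62464}$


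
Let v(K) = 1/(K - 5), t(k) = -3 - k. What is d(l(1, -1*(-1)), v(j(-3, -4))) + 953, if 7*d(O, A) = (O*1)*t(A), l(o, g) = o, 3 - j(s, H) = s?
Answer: 6667/7 ≈ 952.43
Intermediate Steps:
j(s, H) = 3 - s
v(K) = 1/(-5 + K)
d(O, A) = O*(-3 - A)/7 (d(O, A) = ((O*1)*(-3 - A))/7 = (O*(-3 - A))/7 = O*(-3 - A)/7)
d(l(1, -1*(-1)), v(j(-3, -4))) + 953 = -⅐*1*(3 + 1/(-5 + (3 - 1*(-3)))) + 953 = -⅐*1*(3 + 1/(-5 + (3 + 3))) + 953 = -⅐*1*(3 + 1/(-5 + 6)) + 953 = -⅐*1*(3 + 1/1) + 953 = -⅐*1*(3 + 1) + 953 = -⅐*1*4 + 953 = -4/7 + 953 = 6667/7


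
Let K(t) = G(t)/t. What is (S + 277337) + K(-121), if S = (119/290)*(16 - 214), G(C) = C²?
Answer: 40184539/145 ≈ 2.7714e+5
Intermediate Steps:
K(t) = t (K(t) = t²/t = t)
S = -11781/145 (S = (119*(1/290))*(-198) = (119/290)*(-198) = -11781/145 ≈ -81.248)
(S + 277337) + K(-121) = (-11781/145 + 277337) - 121 = 40202084/145 - 121 = 40184539/145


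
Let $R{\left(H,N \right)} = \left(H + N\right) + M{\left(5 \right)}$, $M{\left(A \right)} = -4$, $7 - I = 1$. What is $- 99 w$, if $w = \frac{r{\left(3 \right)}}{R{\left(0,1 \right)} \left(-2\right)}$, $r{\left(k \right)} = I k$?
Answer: $-297$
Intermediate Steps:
$I = 6$ ($I = 7 - 1 = 6$)
$R{\left(H,N \right)} = -4 + H + N$ ($R{\left(H,N \right)} = \left(H + N\right) - 4 = -4 + H + N$)
$r{\left(k \right)} = 6 k$
$w = 3$ ($w = \frac{6 \cdot 3}{\left(-4 + 0 + 1\right) \left(-2\right)} = \frac{18}{\left(-3\right) \left(-2\right)} = \frac{18}{6} = 18 \cdot \frac{1}{6} = 3$)
$- 99 w = \left(-99\right) 3 = -297$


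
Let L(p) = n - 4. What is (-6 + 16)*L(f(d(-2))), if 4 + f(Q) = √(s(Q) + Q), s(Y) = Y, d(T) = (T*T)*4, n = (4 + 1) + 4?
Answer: 50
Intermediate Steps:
n = 9 (n = 5 + 4 = 9)
d(T) = 4*T² (d(T) = T²*4 = 4*T²)
f(Q) = -4 + √2*√Q (f(Q) = -4 + √(Q + Q) = -4 + √(2*Q) = -4 + √2*√Q)
L(p) = 5 (L(p) = 9 - 4 = 5)
(-6 + 16)*L(f(d(-2))) = (-6 + 16)*5 = 10*5 = 50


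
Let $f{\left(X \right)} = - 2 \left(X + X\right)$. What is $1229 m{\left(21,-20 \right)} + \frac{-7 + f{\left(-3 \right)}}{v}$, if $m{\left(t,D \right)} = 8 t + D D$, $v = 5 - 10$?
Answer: $698071$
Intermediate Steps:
$v = -5$
$m{\left(t,D \right)} = D^{2} + 8 t$ ($m{\left(t,D \right)} = 8 t + D^{2} = D^{2} + 8 t$)
$f{\left(X \right)} = - 4 X$ ($f{\left(X \right)} = - 2 \cdot 2 X = - 4 X$)
$1229 m{\left(21,-20 \right)} + \frac{-7 + f{\left(-3 \right)}}{v} = 1229 \left(\left(-20\right)^{2} + 8 \cdot 21\right) + \frac{-7 - -12}{-5} = 1229 \left(400 + 168\right) + \left(-7 + 12\right) \left(- \frac{1}{5}\right) = 1229 \cdot 568 + 5 \left(- \frac{1}{5}\right) = 698072 - 1 = 698071$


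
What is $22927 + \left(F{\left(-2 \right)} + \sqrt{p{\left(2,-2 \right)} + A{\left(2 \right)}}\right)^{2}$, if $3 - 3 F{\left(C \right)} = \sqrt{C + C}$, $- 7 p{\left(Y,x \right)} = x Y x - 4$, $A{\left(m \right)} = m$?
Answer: $22927 + \frac{\left(21 - 14 i + 3 \sqrt{70}\right)^{2}}{441} \approx 22931.0 - 2.927 i$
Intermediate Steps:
$p{\left(Y,x \right)} = \frac{4}{7} - \frac{Y x^{2}}{7}$ ($p{\left(Y,x \right)} = - \frac{x Y x - 4}{7} = - \frac{Y x x - 4}{7} = - \frac{Y x^{2} - 4}{7} = - \frac{-4 + Y x^{2}}{7} = \frac{4}{7} - \frac{Y x^{2}}{7}$)
$F{\left(C \right)} = 1 - \frac{\sqrt{2} \sqrt{C}}{3}$ ($F{\left(C \right)} = 1 - \frac{\sqrt{C + C}}{3} = 1 - \frac{\sqrt{2 C}}{3} = 1 - \frac{\sqrt{2} \sqrt{C}}{3}$)
$22927 + \left(F{\left(-2 \right)} + \sqrt{p{\left(2,-2 \right)} + A{\left(2 \right)}}\right)^{2} = 22927 + \left(\left(1 - \frac{\sqrt{2} \sqrt{-2}}{3}\right) + \sqrt{\left(\frac{4}{7} - \frac{2 \left(-2\right)^{2}}{7}\right) + 2}\right)^{2} = 22927 + \left(\left(1 - \frac{\sqrt{2} i \sqrt{2}}{3}\right) + \sqrt{\left(\frac{4}{7} - \frac{2}{7} \cdot 4\right) + 2}\right)^{2} = 22927 + \left(\left(1 - \frac{2 i}{3}\right) + \sqrt{\left(\frac{4}{7} - \frac{8}{7}\right) + 2}\right)^{2} = 22927 + \left(\left(1 - \frac{2 i}{3}\right) + \sqrt{- \frac{4}{7} + 2}\right)^{2} = 22927 + \left(\left(1 - \frac{2 i}{3}\right) + \sqrt{\frac{10}{7}}\right)^{2} = 22927 + \left(\left(1 - \frac{2 i}{3}\right) + \frac{\sqrt{70}}{7}\right)^{2} = 22927 + \left(1 - \frac{2 i}{3} + \frac{\sqrt{70}}{7}\right)^{2}$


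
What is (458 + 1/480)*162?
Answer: 5935707/80 ≈ 74196.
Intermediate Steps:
(458 + 1/480)*162 = (219841/480)*162 = 5935707/80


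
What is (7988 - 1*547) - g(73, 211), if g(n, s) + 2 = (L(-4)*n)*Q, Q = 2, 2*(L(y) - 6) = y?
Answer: 6859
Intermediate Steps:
L(y) = 6 + y/2
g(n, s) = -2 + 8*n (g(n, s) = -2 + ((6 + (1/2)*(-4))*n)*2 = -2 + ((6 - 2)*n)*2 = -2 + (4*n)*2 = -2 + 8*n)
(7988 - 1*547) - g(73, 211) = (7988 - 1*547) - (-2 + 8*73) = (7988 - 547) - (-2 + 584) = 7441 - 1*582 = 7441 - 582 = 6859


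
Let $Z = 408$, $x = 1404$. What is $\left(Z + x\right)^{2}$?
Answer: $3283344$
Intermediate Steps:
$\left(Z + x\right)^{2} = \left(408 + 1404\right)^{2} = 1812^{2} = 3283344$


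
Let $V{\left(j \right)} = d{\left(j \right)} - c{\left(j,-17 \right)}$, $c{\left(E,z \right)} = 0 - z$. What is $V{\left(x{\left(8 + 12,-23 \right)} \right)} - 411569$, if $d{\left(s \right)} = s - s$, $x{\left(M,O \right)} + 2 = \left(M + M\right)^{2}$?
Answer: $-411586$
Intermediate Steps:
$c{\left(E,z \right)} = - z$
$x{\left(M,O \right)} = -2 + 4 M^{2}$ ($x{\left(M,O \right)} = -2 + \left(M + M\right)^{2} = -2 + \left(2 M\right)^{2} = -2 + 4 M^{2}$)
$d{\left(s \right)} = 0$
$V{\left(j \right)} = -17$ ($V{\left(j \right)} = 0 - \left(-1\right) \left(-17\right) = 0 - 17 = -17$)
$V{\left(x{\left(8 + 12,-23 \right)} \right)} - 411569 = -17 - 411569 = -411586$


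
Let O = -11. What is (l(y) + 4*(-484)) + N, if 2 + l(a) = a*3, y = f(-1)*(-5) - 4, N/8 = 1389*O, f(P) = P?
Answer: -124167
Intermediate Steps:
N = -122232 (N = 8*(1389*(-11)) = 8*(-15279) = -122232)
y = 1 (y = -1*(-5) - 4 = 5 - 4 = 1)
l(a) = -2 + 3*a (l(a) = -2 + a*3 = -2 + 3*a)
(l(y) + 4*(-484)) + N = ((-2 + 3*1) + 4*(-484)) - 122232 = ((-2 + 3) - 1936) - 122232 = (1 - 1936) - 122232 = -1935 - 122232 = -124167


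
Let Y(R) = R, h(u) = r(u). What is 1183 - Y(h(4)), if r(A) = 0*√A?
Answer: 1183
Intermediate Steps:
r(A) = 0
h(u) = 0
1183 - Y(h(4)) = 1183 - 1*0 = 1183 + 0 = 1183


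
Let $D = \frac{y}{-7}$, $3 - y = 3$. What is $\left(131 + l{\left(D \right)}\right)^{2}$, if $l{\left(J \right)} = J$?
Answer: $17161$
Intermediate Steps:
$y = 0$ ($y = 3 - 3 = 0$)
$D = 0$ ($D = \frac{0}{-7} = 0 \left(- \frac{1}{7}\right) = 0$)
$\left(131 + l{\left(D \right)}\right)^{2} = \left(131 + 0\right)^{2} = 131^{2} = 17161$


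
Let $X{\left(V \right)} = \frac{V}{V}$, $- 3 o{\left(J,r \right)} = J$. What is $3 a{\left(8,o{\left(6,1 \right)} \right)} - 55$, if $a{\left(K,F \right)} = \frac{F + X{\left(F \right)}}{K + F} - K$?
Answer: $- \frac{159}{2} \approx -79.5$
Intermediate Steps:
$o{\left(J,r \right)} = - \frac{J}{3}$
$X{\left(V \right)} = 1$
$a{\left(K,F \right)} = - K + \frac{1 + F}{F + K}$ ($a{\left(K,F \right)} = \frac{F + 1}{K + F} - K = \frac{1 + F}{F + K} - K = - K + \frac{1 + F}{F + K}$)
$3 a{\left(8,o{\left(6,1 \right)} \right)} - 55 = 3 \frac{1 - 2 - 8^{2} - \left(- \frac{1}{3}\right) 6 \cdot 8}{\left(- \frac{1}{3}\right) 6 + 8} - 55 = 3 \frac{1 - 2 - 64 - \left(-2\right) 8}{-2 + 8} - 55 = 3 \frac{1 - 2 - 64 + 16}{6} - 55 = 3 \cdot \frac{1}{6} \left(-49\right) - 55 = 3 \left(- \frac{49}{6}\right) - 55 = - \frac{49}{2} - 55 = - \frac{159}{2}$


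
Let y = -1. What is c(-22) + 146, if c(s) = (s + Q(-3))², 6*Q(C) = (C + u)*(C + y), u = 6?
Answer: 722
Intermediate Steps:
Q(C) = (-1 + C)*(6 + C)/6 (Q(C) = ((C + 6)*(C - 1))/6 = ((6 + C)*(-1 + C))/6 = ((-1 + C)*(6 + C))/6 = (-1 + C)*(6 + C)/6)
c(s) = (-2 + s)² (c(s) = (s + (-1 + (⅙)*(-3)² + (⅚)*(-3)))² = (s + (-1 + (⅙)*9 - 5/2))² = (s + (-1 + 3/2 - 5/2))² = (s - 2)² = (-2 + s)²)
c(-22) + 146 = (-2 - 22)² + 146 = (-24)² + 146 = 576 + 146 = 722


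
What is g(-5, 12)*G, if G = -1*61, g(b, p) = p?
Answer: -732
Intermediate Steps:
G = -61
g(-5, 12)*G = 12*(-61) = -732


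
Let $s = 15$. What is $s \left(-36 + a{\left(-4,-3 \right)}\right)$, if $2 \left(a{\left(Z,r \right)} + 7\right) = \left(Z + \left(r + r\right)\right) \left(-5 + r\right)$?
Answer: $-45$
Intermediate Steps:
$a{\left(Z,r \right)} = -7 + \frac{\left(-5 + r\right) \left(Z + 2 r\right)}{2}$ ($a{\left(Z,r \right)} = -7 + \frac{\left(Z + \left(r + r\right)\right) \left(-5 + r\right)}{2} = -7 + \frac{\left(Z + 2 r\right) \left(-5 + r\right)}{2} = -7 + \frac{\left(-5 + r\right) \left(Z + 2 r\right)}{2}$)
$s \left(-36 + a{\left(-4,-3 \right)}\right) = 15 \left(-36 - \left(-18 - 9 - 6\right)\right) = 15 \left(-36 + \left(-7 + 9 + 15 + 10 + 6\right)\right) = 15 \left(-36 + 33\right) = 15 \left(-3\right) = -45$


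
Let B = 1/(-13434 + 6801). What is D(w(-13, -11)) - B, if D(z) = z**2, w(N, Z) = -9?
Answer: 537274/6633 ≈ 81.000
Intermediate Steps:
B = -1/6633 (B = 1/(-6633) = -1/6633 ≈ -0.00015076)
D(w(-13, -11)) - B = (-9)**2 - 1*(-1/6633) = 81 + 1/6633 = 537274/6633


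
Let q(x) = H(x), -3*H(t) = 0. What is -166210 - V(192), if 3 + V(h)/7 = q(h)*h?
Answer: -166189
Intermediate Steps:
H(t) = 0 (H(t) = -⅓*0 = 0)
q(x) = 0
V(h) = -21 (V(h) = -21 + 7*(0*h) = -21 + 7*0 = -21 + 0 = -21)
-166210 - V(192) = -166210 - 1*(-21) = -166210 + 21 = -166189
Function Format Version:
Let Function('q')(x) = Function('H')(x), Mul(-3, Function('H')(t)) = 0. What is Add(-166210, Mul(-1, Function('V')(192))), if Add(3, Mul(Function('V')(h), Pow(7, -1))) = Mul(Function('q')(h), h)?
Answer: -166189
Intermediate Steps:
Function('H')(t) = 0 (Function('H')(t) = Mul(Rational(-1, 3), 0) = 0)
Function('q')(x) = 0
Function('V')(h) = -21 (Function('V')(h) = Add(-21, Mul(7, Mul(0, h))) = Add(-21, Mul(7, 0)) = Add(-21, 0) = -21)
Add(-166210, Mul(-1, Function('V')(192))) = Add(-166210, Mul(-1, -21)) = Add(-166210, 21) = -166189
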